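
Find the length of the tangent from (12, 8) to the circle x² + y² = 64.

With centre O = (0, 0), |OP|² = 208 and r² = 64.
By the tangent–radius right angle, tangent length = √(|PO|² − r²) = √144 = 12.

12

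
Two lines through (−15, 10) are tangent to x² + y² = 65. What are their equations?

Write the tangent as mx − y + (10 − m·(−15)) = 0 and set its distance from the centre to √65:
[m·(15) − (−10)]² = 65(m² + 1)
32m² + 60m + 7 = 0, so m = −1/8 or m = −7/4.
Through (−15, 10) these give x + 8y = 65 and 7x + 4y = −65.

x + 8y = 65 and 7x + 4y = −65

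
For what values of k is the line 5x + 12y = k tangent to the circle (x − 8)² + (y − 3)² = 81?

k = −41 or k = 193

Tangency holds when the distance from the centre (8, 3) to the line equals the radius 9:
|5·8 + 12·3 − k| / √169 = 9
|k − (76)| = 9·13, so k = 193 or k = −41.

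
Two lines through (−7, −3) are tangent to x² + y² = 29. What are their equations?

Write the tangent as mx − y + (−3 − m·(−7)) = 0 and set its distance from the centre to √29:
[m·(7) − (3)]² = 29(m² + 1)
10m² − 21m − 10 = 0, so m = −2/5 or m = 5/2.
Through (−7, −3) these give 2x + 5y = −29 and 5x − 2y = −29.

2x + 5y = −29 and 5x − 2y = −29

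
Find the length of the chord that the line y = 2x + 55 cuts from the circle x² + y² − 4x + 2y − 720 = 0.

From the line, y = 2x + 55. Substituting:
5x² + 220x + 2415 = 0  ⟹  x² + 44x + 483 = 0
x = −21 or x = −23, giving (−21, 13) and (−23, 9).
Chord length = distance between (−21, 13) and (−23, 9) = √20 = 2√5.

2√5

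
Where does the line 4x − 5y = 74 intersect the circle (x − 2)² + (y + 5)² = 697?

From the line, y = (−74 + 4x)/5. Substituting:
41x² − 492x − 14924 = 0  ⟹  x² − 12x − 364 = 0
x = 26 or x = −14, giving (26, 6) and (−14, −26).

(−14, −26) and (26, 6)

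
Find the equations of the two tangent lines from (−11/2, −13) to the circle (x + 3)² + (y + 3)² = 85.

Let a tangent through (−11/2, −13) have slope m. Its distance from (−3, −3) must equal √85:
(5/2m − (10))² = 85(m² + 1)
63m² + 40m − 12 = 0, so m = −6/7 or m = 2/9.
Through (−11/2, −13) these give 6x + 7y = −124 and 2x − 9y = 106.

6x + 7y = −124 and 2x − 9y = 106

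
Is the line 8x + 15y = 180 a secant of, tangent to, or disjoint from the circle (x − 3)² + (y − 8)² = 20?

secant

d² = (8·3 + 15·8 − (180))²/289 = 1296/289; r² = 20.
Since d² < r², the line cuts the circle twice.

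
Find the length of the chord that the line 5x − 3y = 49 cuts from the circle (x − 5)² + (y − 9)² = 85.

√34

From the line, y = (−49 + 5x)/3. Substituting:
34x² − 850x + 5236 = 0  ⟹  x² − 25x + 154 = 0
x = 14 or x = 11, giving (14, 7) and (11, 2).
|(14, 7) − (11, 2)| = √((3)² + (5)²) = √34.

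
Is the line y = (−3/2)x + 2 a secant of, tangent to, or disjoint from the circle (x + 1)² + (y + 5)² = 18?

disjoint

Centre (−1, −5), r² = 18. Distance² from centre to line = (−17)²/13 = 289/13.
Since d² > r², the line lies outside the circle.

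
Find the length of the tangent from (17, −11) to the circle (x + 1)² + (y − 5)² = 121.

With centre O = (−1, 5), |OP|² = 580 and r² = 121.
The tangent meets the radius at right angles, so tangent² = |PO|² − r² = 580 − 121 = 459.

3√51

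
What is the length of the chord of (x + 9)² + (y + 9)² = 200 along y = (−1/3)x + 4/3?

The distance from (−9, −9) to the line is 40/√10, and r² = 200.
Half the chord is √(r² − d²) = √(40), so the full chord is 4√10.

4√10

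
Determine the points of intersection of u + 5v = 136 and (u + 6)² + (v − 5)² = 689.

Express v = (136 − u)/5 and substitute into the circle:
26u² + 78u − 4004 = 0  ⟹  u² + 3u − 154 = 0
u = 11 or u = −14, giving (11, 25) and (−14, 30).

(−14, 30) and (11, 25)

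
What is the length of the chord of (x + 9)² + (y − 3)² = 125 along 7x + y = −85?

From the line, y = −7x − 85. Substituting:
50x² + 1250x + 7700 = 0  ⟹  x² + 25x + 154 = 0
x = −11 or x = −14, giving (−11, −8) and (−14, 13).
|(−11, −8) − (−14, 13)| = √((3)² + (−21)²) = 15√2.

15√2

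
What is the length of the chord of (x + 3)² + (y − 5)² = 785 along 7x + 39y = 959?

Substitute y = (959 − 7x)/39:
1570x² − 1570x − 596600 = 0  ⟹  x² − x − 380 = 0
x = 20 or x = −19, giving (20, 21) and (−19, 28).
Chord length = distance between (20, 21) and (−19, 28) = √1570 = √1570.

√1570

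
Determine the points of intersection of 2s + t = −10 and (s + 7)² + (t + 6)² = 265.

Express t = −2s − 10 and substitute into the circle:
5s² + 30s − 200 = 0  ⟹  s² + 6s − 40 = 0
s = 4 or s = −10, giving (4, −18) and (−10, 10).

(−10, 10) and (4, −18)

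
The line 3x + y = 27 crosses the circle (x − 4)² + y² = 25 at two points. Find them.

Substitute y = −3x + 27:
10x² − 170x + 720 = 0  ⟹  x² − 17x + 72 = 0
x = 9 or x = 8, giving (9, 0) and (8, 3).

(8, 3) and (9, 0)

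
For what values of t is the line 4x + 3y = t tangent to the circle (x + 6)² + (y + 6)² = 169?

t = −107 or t = 23

For a tangent, require d(centre, line) = r = 13.
|4·(−6) + 3·(−6) − t| / √25 = 13
|t − (−42)| = 13·5, so t = 23 or t = −107.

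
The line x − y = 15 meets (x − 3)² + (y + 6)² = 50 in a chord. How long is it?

8√2

From the line, y = x − 15. Substituting:
2x² − 24x + 40 = 0  ⟹  x² − 12x + 20 = 0
x = 10 or x = 2, giving (10, −5) and (2, −13).
|(10, −5) − (2, −13)| = √((8)² + (8)²) = 8√2.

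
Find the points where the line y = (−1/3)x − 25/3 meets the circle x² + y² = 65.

(−4, −7) and (−1, −8)

Express y = (−25 − x)/3 and substitute into the circle:
10x² + 50x + 40 = 0  ⟹  x² + 5x + 4 = 0
x = −1 or x = −4, giving (−1, −8) and (−4, −7).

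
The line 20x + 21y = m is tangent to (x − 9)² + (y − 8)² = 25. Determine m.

m = 203 or m = 493

The line touches the circle iff its distance from (9, 8) is 5:
|20·9 + 21·8 − m| / √841 = 5
|m − (348)| = 5·29, so m = 493 or m = 203.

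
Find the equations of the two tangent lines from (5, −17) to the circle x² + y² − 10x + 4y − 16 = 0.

A line y − (−17) = m(x − (5)) is tangent when its distance from (5, −2) is 3√5:
(0m − (15))² = 45(m² + 1)
m² − 4 = 0, so m = −2 or m = 2.
With m = −2: 2x + y = −7. With m = 2: 2x − y = 27.

2x + y = −7 and 2x − y = 27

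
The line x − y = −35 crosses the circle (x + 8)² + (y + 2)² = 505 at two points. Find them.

(−29, 6) and (−16, 19)

From the line, y = x + 35. Substituting:
2x² + 90x + 928 = 0  ⟹  x² + 45x + 464 = 0
x = −16 or x = −29, giving (−16, 19) and (−29, 6).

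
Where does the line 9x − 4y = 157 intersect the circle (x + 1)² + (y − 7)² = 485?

(13, −10) and (21, 8)

Substitute y = (−157 + 9x)/4:
97x² − 3298x + 26481 = 0  ⟹  x² − 34x + 273 = 0
x = 21 or x = 13, giving (21, 8) and (13, −10).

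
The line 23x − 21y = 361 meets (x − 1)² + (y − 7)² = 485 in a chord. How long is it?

Centre (1, 7), r² = 485. Perpendicular distance d from centre to line = |−485| / √970 = 485/√970.
Chord = 2√(r² − d²) = 2·√(485/2) = √970.

√970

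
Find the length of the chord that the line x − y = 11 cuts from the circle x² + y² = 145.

13√2

From the line, y = x − 11. Substituting:
2x² − 22x − 24 = 0  ⟹  x² − 11x − 12 = 0
x = 12 or x = −1, giving (12, 1) and (−1, −12).
Chord length = distance between (12, 1) and (−1, −12) = √338 = 13√2.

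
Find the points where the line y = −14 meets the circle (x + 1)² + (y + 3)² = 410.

(−18, −14) and (16, −14)

Express y = −14 and substitute into the circle:
x² + 2x − 288 = 0
x = 16 or x = −18, giving (16, −14) and (−18, −14).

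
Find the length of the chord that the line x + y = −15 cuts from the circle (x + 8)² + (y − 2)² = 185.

17√2

Express y = −x − 15 and substitute into the circle:
2x² + 50x + 168 = 0  ⟹  x² + 25x + 84 = 0
x = −4 or x = −21, giving (−4, −11) and (−21, 6).
|(−4, −11) − (−21, 6)| = √((17)² + (−17)²) = 17√2.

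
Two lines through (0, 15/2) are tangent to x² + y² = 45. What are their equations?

Let a tangent through (0, 15/2) have slope m. Its distance from (0, 0) must equal 3√5:
[m·(0) − (−15/2)]² = 45(m² + 1)
4m² − 1 = 0, so m = 1/2 or m = −1/2.
Through (0, 15/2) these give x − 2y = −15 and x + 2y = 15.

x − 2y = −15 and x + 2y = 15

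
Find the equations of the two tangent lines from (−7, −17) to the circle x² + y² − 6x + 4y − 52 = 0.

8x − y = −39 and 4x − 7y = 91

Let a tangent through (−7, −17) have slope m. Its distance from (3, −2) must equal √65:
[m·(10) − (15)]² = 65(m² + 1)
7m² − 60m + 32 = 0, so m = 8 or m = 4/7.
With m = 8: 8x − y = −39. With m = 4/7: 4x − 7y = 91.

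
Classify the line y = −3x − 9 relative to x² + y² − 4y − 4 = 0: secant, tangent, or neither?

neither

Centre (0, 2), r² = 8. Distance² from centre to line = (11)²/10 = 121/10.
Since d² > r², the line lies outside the circle.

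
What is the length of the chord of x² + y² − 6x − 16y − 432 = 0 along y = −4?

38

Centre (3, 8), r² = 505. Perpendicular distance d from centre to line = |12| / √1 = 12.
Half the chord is √(r² − d²) = √(361), so the full chord is 38.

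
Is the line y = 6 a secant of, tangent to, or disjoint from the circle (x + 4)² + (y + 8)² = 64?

Centre (−4, −8), r² = 64. Distance² from centre to line = (−14)² = 196.
Since d² > r², the line lies outside the circle.

disjoint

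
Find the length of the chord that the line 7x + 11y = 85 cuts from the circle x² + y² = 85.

√170

Express y = (85 − 7x)/11 and substitute into the circle:
170x² − 1190x − 3060 = 0  ⟹  x² − 7x − 18 = 0
x = 9 or x = −2, giving (9, 2) and (−2, 9).
|(9, 2) − (−2, 9)| = √((11)² + (−7)²) = √170.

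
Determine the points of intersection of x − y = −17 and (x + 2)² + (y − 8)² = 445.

(−20, −3) and (9, 26)

From the line, y = x + 17. Substituting:
2x² + 22x − 360 = 0  ⟹  x² + 11x − 180 = 0
x = 9 or x = −20, giving (9, 26) and (−20, −3).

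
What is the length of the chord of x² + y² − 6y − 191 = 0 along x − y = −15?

Substitute y = x + 15:
2x² + 24x − 56 = 0  ⟹  x² + 12x − 28 = 0
x = 2 or x = −14, giving (2, 17) and (−14, 1).
Chord length = distance between (2, 17) and (−14, 1) = √512 = 16√2.

16√2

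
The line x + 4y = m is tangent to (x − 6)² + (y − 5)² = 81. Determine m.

m = 26 ± 9√17

Tangency holds when the distance from the centre (6, 5) to the line equals the radius 9:
|1·6 + 4·5 − m| / √17 = 9
|m − (26)| = 9√17.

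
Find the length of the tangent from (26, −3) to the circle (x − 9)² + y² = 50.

2√62

The centre is (9, 0) and r = 5√2. The square of the distance from P to the centre is 289 + 9 = 298.
Power of the point: PT² = |PO|² − r² = 248, so PT = 2√62.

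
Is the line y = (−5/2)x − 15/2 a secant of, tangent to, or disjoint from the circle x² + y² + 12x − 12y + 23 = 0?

secant

d² = (5·(−6) + 2·6 − (−15))²/29 = 9/29; r² = 49.
Since d² < r², the line cuts the circle twice.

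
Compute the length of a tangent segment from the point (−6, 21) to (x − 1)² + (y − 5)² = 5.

10√3

Centre (1, 5), r² = 5. |PO|² = (−7)² + (16)² = 305.
By the tangent–radius right angle, tangent length = √(|PO|² − r²) = √300 = 10√3.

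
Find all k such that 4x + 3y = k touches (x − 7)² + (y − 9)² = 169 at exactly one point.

k = −10 or k = 120

The line touches the circle iff its distance from (7, 9) is 13:
|4·7 + 3·9 − k| / √25 = 13
|k − (55)| = 13·5, so k = 120 or k = −10.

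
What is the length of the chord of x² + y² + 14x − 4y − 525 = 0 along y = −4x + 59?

Express y = −4x + 59 and substitute into the circle:
17x² − 442x + 2720 = 0  ⟹  x² − 26x + 160 = 0
x = 16 or x = 10, giving (16, −5) and (10, 19).
|(16, −5) − (10, 19)| = √((6)² + (−24)²) = 6√17.

6√17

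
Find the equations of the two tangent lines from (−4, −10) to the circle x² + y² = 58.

Let a tangent through (−4, −10) have slope m. Its distance from (0, 0) must equal √58:
(4m − (10))² = 58(m² + 1)
21m² + 40m − 21 = 0, so m = 3/7 or m = −7/3.
Through (−4, −10) these give 3x − 7y = 58 and 7x + 3y = −58.

3x − 7y = 58 and 7x + 3y = −58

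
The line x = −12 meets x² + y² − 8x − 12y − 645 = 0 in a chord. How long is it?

The line gives x = −12. Substituting into the circle:
y² − 12y − 405 = 0
y = 27 or y = −15, giving (−12, 27) and (−12, −15).
|(−12, 27) − (−12, −15)| = √((0)² + (42)²) = 42.

42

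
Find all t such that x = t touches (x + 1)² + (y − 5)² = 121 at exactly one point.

t = −12 or t = 10

Tangency holds when the distance from the centre (−1, 5) to the line equals the radius 11:
|1·(−1) + 0·5 − t| / √1 = 11
|t − (−1)| = 11, so t = 10 or t = −12.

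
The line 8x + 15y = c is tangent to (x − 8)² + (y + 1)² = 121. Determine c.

Tangency holds when the distance from the centre (8, −1) to the line equals the radius 11:
|8·8 + 15·(−1) − c| / √289 = 11
|c − (49)| = 11·17, so c = 236 or c = −138.

c = −138 or c = 236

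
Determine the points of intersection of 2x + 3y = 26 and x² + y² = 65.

From the line, y = (26 − 2x)/3. Substituting:
13x² − 104x + 91 = 0  ⟹  x² − 8x + 7 = 0
x = 7 or x = 1, giving (7, 4) and (1, 8).

(1, 8) and (7, 4)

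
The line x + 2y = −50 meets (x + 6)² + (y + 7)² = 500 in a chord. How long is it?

16√5

Express y = (−50 − x)/2 and substitute into the circle:
5x² + 120x − 560 = 0  ⟹  x² + 24x − 112 = 0
x = 4 or x = −28, giving (4, −27) and (−28, −11).
Chord length = distance between (4, −27) and (−28, −11) = √1280 = 16√5.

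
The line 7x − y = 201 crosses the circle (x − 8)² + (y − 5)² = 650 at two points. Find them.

(27, −12) and (31, 16)

Substitute y = 7x − 201:
50x² − 2900x + 41850 = 0  ⟹  x² − 58x + 837 = 0
x = 31 or x = 27, giving (31, 16) and (27, −12).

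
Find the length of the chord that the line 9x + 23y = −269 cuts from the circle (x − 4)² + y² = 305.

Centre (4, 0), r² = 305. Perpendicular distance d from centre to line = |305| / √610 = 305/√610.
Chord = 2√(r² − d²) = 2·√(305/2) = √610.

√610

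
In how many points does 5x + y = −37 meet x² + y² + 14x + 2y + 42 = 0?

Centre (−7, −1), r² = 8. Distance² from centre to line = (1)²/26 = 1/26.
Since d² < r², the line cuts the circle twice.

2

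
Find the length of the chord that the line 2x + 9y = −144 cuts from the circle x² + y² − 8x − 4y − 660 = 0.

Centre (4, 2), r² = 680. Perpendicular distance d from centre to line = |170| / √85 = 170/√85.
Chord = 2√(r² − d²) = 2·√(340) = 4√85.

4√85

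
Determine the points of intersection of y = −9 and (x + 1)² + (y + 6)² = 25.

(−5, −9) and (3, −9)

Express y = −9 and substitute into the circle:
x² + 2x − 15 = 0
x = 3 or x = −5, giving (3, −9) and (−5, −9).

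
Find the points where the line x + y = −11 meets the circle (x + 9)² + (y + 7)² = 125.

(−14, 3) and (1, −12)

Substitute y = −x − 11:
2x² + 26x − 28 = 0  ⟹  x² + 13x − 14 = 0
x = 1 or x = −14, giving (1, −12) and (−14, 3).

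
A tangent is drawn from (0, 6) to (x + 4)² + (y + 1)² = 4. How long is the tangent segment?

√61

With centre O = (−4, −1), |OP|² = 65 and r² = 4.
By the tangent–radius right angle, tangent length = √(|PO|² − r²) = √61.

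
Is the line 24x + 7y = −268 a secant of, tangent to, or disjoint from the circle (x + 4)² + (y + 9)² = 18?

Substituting the line into the circle gives 625x² + 10232x + 41927 = 0.
Δ = 104693824 − 104817500 = −123676.
No real roots: the line does not meet the circle.

disjoint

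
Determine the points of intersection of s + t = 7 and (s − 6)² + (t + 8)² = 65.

Substitute t = −s + 7:
2s² − 42s + 196 = 0  ⟹  s² − 21s + 98 = 0
s = 14 or s = 7, giving (14, −7) and (7, 0).

(7, 0) and (14, −7)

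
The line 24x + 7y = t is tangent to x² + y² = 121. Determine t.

t = −275 or t = 275

For a tangent, require d(centre, line) = r = 11.
|24·0 + 7·0 − t| / √625 = 11
|t| = 11·25, so t = 275 or t = −275.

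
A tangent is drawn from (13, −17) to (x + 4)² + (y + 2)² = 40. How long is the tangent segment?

√474

Centre (−4, −2), r² = 40. |PO|² = (17)² + (−15)² = 514.
Power of the point: PT² = |PO|² − r² = 474, so PT = √474.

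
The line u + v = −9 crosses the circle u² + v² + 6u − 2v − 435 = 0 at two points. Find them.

From the line, v = −u − 9. Substituting:
2u² + 26u − 336 = 0  ⟹  u² + 13u − 168 = 0
u = 8 or u = −21, giving (8, −17) and (−21, 12).

(−21, 12) and (8, −17)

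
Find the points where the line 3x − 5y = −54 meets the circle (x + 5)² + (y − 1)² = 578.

(−28, −6) and (12, 18)

From the line, y = (54 + 3x)/5. Substituting:
34x² + 544x − 11424 = 0  ⟹  x² + 16x − 336 = 0
x = 12 or x = −28, giving (12, 18) and (−28, −6).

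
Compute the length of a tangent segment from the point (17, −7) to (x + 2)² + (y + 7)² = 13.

The centre is (−2, −7) and r = √13. The square of the distance from P to the centre is 361 + 0 = 361.
By the tangent–radius right angle, tangent length = √(|PO|² − r²) = √348 = 2√87.

2√87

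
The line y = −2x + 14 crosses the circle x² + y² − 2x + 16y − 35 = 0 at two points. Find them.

Substitute y = −2x + 14:
5x² − 90x + 385 = 0  ⟹  x² − 18x + 77 = 0
x = 11 or x = 7, giving (11, −8) and (7, 0).

(7, 0) and (11, −8)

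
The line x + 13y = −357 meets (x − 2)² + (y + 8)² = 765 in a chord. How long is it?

Centre (2, −8), r² = 765. Perpendicular distance d from centre to line = |255| / √170 = 255/√170.
Chord = 2√(r² − d²) = 2·√(765/2) = 3√170.

3√170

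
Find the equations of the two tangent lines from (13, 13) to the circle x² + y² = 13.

Write the tangent as mx − y + (13 − m·(13)) = 0 and set its distance from the centre to √13:
[m·(−13) − (−13)]² = 13(m² + 1)
6m² − 13m + 6 = 0, so m = 3/2 or m = 2/3.
With m = 3/2: 3x − 2y = 13. With m = 2/3: 2x − 3y = −13.

3x − 2y = 13 and 2x − 3y = −13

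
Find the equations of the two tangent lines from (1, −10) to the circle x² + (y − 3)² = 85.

A line y − (−10) = m(x − (1)) is tangent when its distance from (0, 3) is √85:
(−1m − (13))² = 85(m² + 1)
42m² − 13m − 42 = 0, so m = 7/6 or m = −6/7.
Through (1, −10) these give 7x − 6y = 67 and 6x + 7y = −64.

7x − 6y = 67 and 6x + 7y = −64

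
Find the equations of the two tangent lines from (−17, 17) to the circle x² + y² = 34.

Let a tangent through (−17, 17) have slope m. Its distance from (0, 0) must equal √34:
[m·(17) − (−17)]² = 34(m² + 1)
15m² + 34m + 15 = 0, so m = −5/3 or m = −3/5.
With m = −5/3: 5x + 3y = −34. With m = −3/5: 3x + 5y = 34.

5x + 3y = −34 and 3x + 5y = 34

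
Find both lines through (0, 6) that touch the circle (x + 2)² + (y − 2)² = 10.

Write the tangent as mx − y + (6 − m·(0)) = 0 and set its distance from the centre to √10:
(−2m − (−4))² = 10(m² + 1)
3m² + 8m − 3 = 0, so m = 1/3 or m = −3.
With m = 1/3: x − 3y = −18. With m = −3: 3x + y = 6.

x − 3y = −18 and 3x + y = 6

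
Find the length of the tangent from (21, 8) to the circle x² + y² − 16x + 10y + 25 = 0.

√274

Centre (8, −5), r² = 64. |PO|² = (13)² + (13)² = 338.
Power of the point: PT² = |PO|² − r² = 274, so PT = √274.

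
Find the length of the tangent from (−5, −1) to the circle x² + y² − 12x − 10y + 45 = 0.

√141

With centre O = (6, 5), |OP|² = 157 and r² = 16.
By the tangent–radius right angle, tangent length = √(|PO|² − r²) = √141.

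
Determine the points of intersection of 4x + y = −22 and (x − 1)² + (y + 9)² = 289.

From the line, y = −4x − 22. Substituting:
17x² + 102x − 119 = 0  ⟹  x² + 6x − 7 = 0
x = 1 or x = −7, giving (1, −26) and (−7, 6).

(−7, 6) and (1, −26)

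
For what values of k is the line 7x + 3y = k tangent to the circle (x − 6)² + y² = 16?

The line touches the circle iff its distance from (6, 0) is 4:
|7·6 + 3·0 − k| / √58 = 4
|k − (42)| = 4√58.

k = 42 ± 4√58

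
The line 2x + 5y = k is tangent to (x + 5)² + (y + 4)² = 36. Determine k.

The line touches the circle iff its distance from (−5, −4) is 6:
|2·(−5) + 5·(−4) − k| / √29 = 6
|k − (−30)| = 6√29.

k = −30 ± 6√29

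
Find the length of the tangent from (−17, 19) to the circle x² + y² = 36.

With centre O = (0, 0), |OP|² = 650 and r² = 36.
Power of the point: PT² = |PO|² − r² = 614, so PT = √614.

√614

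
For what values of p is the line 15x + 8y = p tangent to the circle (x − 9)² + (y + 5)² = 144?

For a tangent, require d(centre, line) = r = 12.
|15·9 + 8·(−5) − p| / √289 = 12
|p − (95)| = 12·17, so p = 299 or p = −109.

p = −109 or p = 299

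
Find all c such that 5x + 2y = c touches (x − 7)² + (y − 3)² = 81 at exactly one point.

c = 41 ± 9√29

The line touches the circle iff its distance from (7, 3) is 9:
|5·7 + 2·3 − c| / √29 = 9
|c − (41)| = 9√29.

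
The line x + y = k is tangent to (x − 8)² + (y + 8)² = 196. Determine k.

Tangency holds when the distance from the centre (8, −8) to the line equals the radius 14:
|1·8 + 1·(−8) − k| / √2 = 14
|k| = 14√2.

k = ±14√2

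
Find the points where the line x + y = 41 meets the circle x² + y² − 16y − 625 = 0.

Express y = −x + 41 and substitute into the circle:
2x² − 66x + 400 = 0  ⟹  x² − 33x + 200 = 0
x = 25 or x = 8, giving (25, 16) and (8, 33).

(8, 33) and (25, 16)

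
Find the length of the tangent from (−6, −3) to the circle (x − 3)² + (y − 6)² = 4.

With centre O = (3, 6), |OP|² = 162 and r² = 4.
By the tangent–radius right angle, tangent length = √(|PO|² − r²) = √158.

√158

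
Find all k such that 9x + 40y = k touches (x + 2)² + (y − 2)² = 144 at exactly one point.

k = −430 or k = 554

The line touches the circle iff its distance from (−2, 2) is 12:
|9·(−2) + 40·2 − k| / √1681 = 12
|k − (62)| = 12·41, so k = 554 or k = −430.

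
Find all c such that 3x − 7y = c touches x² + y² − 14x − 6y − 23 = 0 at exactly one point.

c = ±9√58

The line touches the circle iff its distance from (7, 3) is 9:
|3·7 − 7·3 − c| / √58 = 9
|c| = 9√58.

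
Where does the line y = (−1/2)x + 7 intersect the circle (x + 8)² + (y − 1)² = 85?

From the line, y = (14 − x)/2. Substituting:
5x² + 40x + 60 = 0  ⟹  x² + 8x + 12 = 0
x = −2 or x = −6, giving (−2, 8) and (−6, 10).

(−6, 10) and (−2, 8)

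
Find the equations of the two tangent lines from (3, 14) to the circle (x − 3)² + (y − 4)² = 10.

Write the tangent as mx − y + (14 − m·(3)) = 0 and set its distance from the centre to √10:
[m·(0) − (−10)]² = 10(m² + 1)
m² − 9 = 0, so m = 3 or m = −3.
Through (3, 14) these give 3x − y = −5 and 3x + y = 23.

3x − y = −5 and 3x + y = 23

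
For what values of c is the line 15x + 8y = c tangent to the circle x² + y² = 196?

c = −238 or c = 238

Tangency holds when the distance from the centre (0, 0) to the line equals the radius 14:
|15·0 + 8·0 − c| / √289 = 14
|c| = 14·17, so c = 238 or c = −238.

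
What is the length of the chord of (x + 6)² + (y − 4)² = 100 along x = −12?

The distance from (−6, 4) to the line is 6, and r² = 100.
Chord = 2√(r² − d²) = 2·√(64) = 16.

16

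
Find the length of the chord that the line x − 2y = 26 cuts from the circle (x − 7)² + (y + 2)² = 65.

4√5

Substitute y = (−26 + x)/2:
5x² − 100x + 420 = 0  ⟹  x² − 20x + 84 = 0
x = 14 or x = 6, giving (14, −6) and (6, −10).
|(14, −6) − (6, −10)| = √((8)² + (4)²) = 4√5.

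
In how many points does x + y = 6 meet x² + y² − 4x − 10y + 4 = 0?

2

d² = (1·2 + 1·5 − (6))²/2 = 1/2; r² = 25.
Since d² < r², the line cuts the circle twice.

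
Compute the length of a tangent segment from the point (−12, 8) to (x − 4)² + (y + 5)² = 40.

√385

Centre (4, −5), r² = 40. |PO|² = (−16)² + (13)² = 425.
Power of the point: PT² = |PO|² − r² = 385, so PT = √385.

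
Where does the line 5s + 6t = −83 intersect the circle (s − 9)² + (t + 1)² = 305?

(−7, −8) and (5, −18)

From the line, t = (−83 − 5s)/6. Substituting:
61s² + 122s − 2135 = 0  ⟹  s² + 2s − 35 = 0
s = 5 or s = −7, giving (5, −18) and (−7, −8).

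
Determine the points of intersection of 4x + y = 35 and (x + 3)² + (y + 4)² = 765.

(3, 23) and (15, −25)

Substitute y = −4x + 35:
17x² − 306x + 765 = 0  ⟹  x² − 18x + 45 = 0
x = 15 or x = 3, giving (15, −25) and (3, 23).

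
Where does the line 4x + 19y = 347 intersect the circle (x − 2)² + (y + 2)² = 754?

From the line, y = (347 − 4x)/19. Substituting:
377x² − 4524x − 122525 = 0  ⟹  x² − 12x − 325 = 0
x = 25 or x = −13, giving (25, 13) and (−13, 21).

(−13, 21) and (25, 13)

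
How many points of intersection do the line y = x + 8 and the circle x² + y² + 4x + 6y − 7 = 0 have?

0

Substituting the line into the circle gives 2x² + 26x + 105 = 0.
Δ = 676 − 840 = −164.
No real roots: the line does not meet the circle.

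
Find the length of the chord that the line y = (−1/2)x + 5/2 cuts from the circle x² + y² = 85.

8√5

From the line, y = (5 − x)/2. Substituting:
5x² − 10x − 315 = 0  ⟹  x² − 2x − 63 = 0
x = 9 or x = −7, giving (9, −2) and (−7, 6).
Chord length = distance between (9, −2) and (−7, 6) = √320 = 8√5.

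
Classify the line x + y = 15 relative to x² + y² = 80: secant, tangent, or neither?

neither

Substituting the line into the circle gives 2x² − 30x + 145 = 0.
Discriminant = (−30)² − 4·2·(145) = −260 < 0.
No real roots: the line does not meet the circle.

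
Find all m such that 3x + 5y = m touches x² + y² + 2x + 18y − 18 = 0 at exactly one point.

The line touches the circle iff its distance from (−1, −9) is 10:
|3·(−1) + 5·(−9) − m| / √34 = 10
|m − (−48)| = 10√34.

m = −48 ± 10√34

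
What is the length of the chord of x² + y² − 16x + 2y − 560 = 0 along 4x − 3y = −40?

From the line, y = (40 + 4x)/3. Substituting:
25x² + 200x − 3200 = 0  ⟹  x² + 8x − 128 = 0
x = 8 or x = −16, giving (8, 24) and (−16, −8).
|(8, 24) − (−16, −8)| = √((24)² + (32)²) = 40.

40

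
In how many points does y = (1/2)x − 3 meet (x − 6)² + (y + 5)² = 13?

0

d² = (1·6 − 2·(−5) − (6))²/5 = 20; r² = 13.
Since d² > r², the line lies outside the circle.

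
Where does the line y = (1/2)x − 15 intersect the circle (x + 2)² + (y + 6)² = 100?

(−2, −16) and (6, −12)

From the line, y = (−30 + x)/2. Substituting:
5x² − 20x − 60 = 0  ⟹  x² − 4x − 12 = 0
x = 6 or x = −2, giving (6, −12) and (−2, −16).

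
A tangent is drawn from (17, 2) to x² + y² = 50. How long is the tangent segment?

Centre (0, 0), r² = 50. |PO|² = (17)² + (2)² = 293.
Power of the point: PT² = |PO|² − r² = 243, so PT = 9√3.

9√3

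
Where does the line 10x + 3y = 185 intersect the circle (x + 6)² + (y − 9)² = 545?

Express y = (185 − 10x)/3 and substitute into the circle:
109x² − 3052x + 20383 = 0  ⟹  x² − 28x + 187 = 0
x = 17 or x = 11, giving (17, 5) and (11, 25).

(11, 25) and (17, 5)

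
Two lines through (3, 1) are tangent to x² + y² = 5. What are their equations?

A line y − (1) = m(x − (3)) is tangent when its distance from (0, 0) is √5:
[m·(−3) − (−1)]² = 5(m² + 1)
2m² − 3m − 2 = 0, so m = −1/2 or m = 2.
With m = −1/2: x + 2y = 5. With m = 2: 2x − y = 5.

x + 2y = 5 and 2x − y = 5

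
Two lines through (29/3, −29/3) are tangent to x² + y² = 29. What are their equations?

2x + 5y = −29 and 5x + 2y = 29

Write the tangent as mx − y + (−29/3 − m·(29/3)) = 0 and set its distance from the centre to √29:
[m·(−29/3) − (29/3)]² = 29(m² + 1)
10m² + 29m + 10 = 0, so m = −2/5 or m = −5/2.
Through (29/3, −29/3) these give 2x + 5y = −29 and 5x + 2y = 29.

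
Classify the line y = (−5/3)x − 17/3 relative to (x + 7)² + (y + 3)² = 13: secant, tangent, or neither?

d² = (5·(−7) + 3·(−3) − (−17))²/34 = 729/34; r² = 13.
Since d² > r², the line lies outside the circle.

neither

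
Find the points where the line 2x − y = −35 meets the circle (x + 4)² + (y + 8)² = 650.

Express y = 2x + 35 and substitute into the circle:
5x² + 180x + 1215 = 0  ⟹  x² + 36x + 243 = 0
x = −9 or x = −27, giving (−9, 17) and (−27, −19).

(−27, −19) and (−9, 17)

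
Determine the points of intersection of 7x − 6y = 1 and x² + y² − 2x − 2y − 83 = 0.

(−5, −6) and (7, 8)

Substitute y = (−1 + 7x)/6:
85x² − 170x − 2975 = 0  ⟹  x² − 2x − 35 = 0
x = 7 or x = −5, giving (7, 8) and (−5, −6).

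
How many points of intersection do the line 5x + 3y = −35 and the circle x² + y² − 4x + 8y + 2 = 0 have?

0

d² = (5·2 + 3·(−4) − (−35))²/34 = 1089/34; r² = 18.
Since d² > r², the line lies outside the circle.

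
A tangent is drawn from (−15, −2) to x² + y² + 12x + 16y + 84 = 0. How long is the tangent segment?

√101

The centre is (−6, −8) and r = 4. The square of the distance from P to the centre is 81 + 36 = 117.
The tangent meets the radius at right angles, so tangent² = |PO|² − r² = 117 − 16 = 101.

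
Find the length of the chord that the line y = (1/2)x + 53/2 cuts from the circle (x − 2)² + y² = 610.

2√5

Centre (2, 0), r² = 610. Perpendicular distance d from centre to line = |55| / √5 = 55/√5.
Chord = 2√(r² − d²) = 2·√(5) = 2√5.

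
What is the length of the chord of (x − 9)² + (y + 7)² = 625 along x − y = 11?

35√2

Express y = x − 11 and substitute into the circle:
2x² − 26x − 528 = 0  ⟹  x² − 13x − 264 = 0
x = 24 or x = −11, giving (24, 13) and (−11, −22).
Chord length = distance between (24, 13) and (−11, −22) = √2450 = 35√2.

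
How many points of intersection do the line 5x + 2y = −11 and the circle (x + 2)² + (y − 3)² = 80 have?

2

d² = (5·(−2) + 2·3 − (−11))²/29 = 49/29; r² = 80.
Since d² < r², the line cuts the circle twice.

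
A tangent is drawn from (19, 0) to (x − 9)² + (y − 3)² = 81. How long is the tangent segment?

The centre is (9, 3) and r = 9. The square of the distance from P to the centre is 100 + 9 = 109.
The tangent meets the radius at right angles, so tangent² = |PO|² − r² = 109 − 81 = 28.

2√7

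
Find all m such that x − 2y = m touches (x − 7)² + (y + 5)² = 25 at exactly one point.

m = 17 ± 5√5

Tangency holds when the distance from the centre (7, −5) to the line equals the radius 5:
|1·7 − 2·(−5) − m| / √5 = 5
|m − (17)| = 5√5.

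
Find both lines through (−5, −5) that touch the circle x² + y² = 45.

2x + y = −15 and x + 2y = −15

A line y − (−5) = m(x − (−5)) is tangent when its distance from (0, 0) is 3√5:
[m·(5) − (5)]² = 45(m² + 1)
2m² + 5m + 2 = 0, so m = −2 or m = −1/2.
Through (−5, −5) these give 2x + y = −15 and x + 2y = −15.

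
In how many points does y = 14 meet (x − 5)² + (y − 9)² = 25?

Substituting the line into the circle gives x² − 10x + 25 = 0.
Discriminant = (−10)² − 4·1·(25) = 0.
A repeated root: the line is tangent.

1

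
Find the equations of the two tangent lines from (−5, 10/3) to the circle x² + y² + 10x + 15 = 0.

A line y − (10/3) = m(x − (−5)) is tangent when its distance from (−5, 0) is √10:
(0m − (−10/3))² = 10(m² + 1)
9m² − 1 = 0, so m = −1/3 or m = 1/3.
Through (−5, 10/3) these give x + 3y = 5 and x − 3y = −15.

x + 3y = 5 and x − 3y = −15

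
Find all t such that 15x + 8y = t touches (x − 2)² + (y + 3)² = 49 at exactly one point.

The line touches the circle iff its distance from (2, −3) is 7:
|15·2 + 8·(−3) − t| / √289 = 7
|t − (6)| = 7·17, so t = 125 or t = −113.

t = −113 or t = 125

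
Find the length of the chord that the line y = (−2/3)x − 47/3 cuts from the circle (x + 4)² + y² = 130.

2√13

From the line, y = (−47 − 2x)/3. Substituting:
13x² + 260x + 1183 = 0  ⟹  x² + 20x + 91 = 0
x = −7 or x = −13, giving (−7, −11) and (−13, −7).
Chord length = distance between (−7, −11) and (−13, −7) = √52 = 2√13.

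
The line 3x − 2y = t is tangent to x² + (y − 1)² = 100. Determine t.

For a tangent, require d(centre, line) = r = 10.
|3·0 − 2·1 − t| / √13 = 10
|t − (−2)| = 10√13.

t = −2 ± 10√13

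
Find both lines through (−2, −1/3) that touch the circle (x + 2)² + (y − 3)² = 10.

Write the tangent as mx − y + (−1/3 − m·(−2)) = 0 and set its distance from the centre to √10:
[m·(0) − (10/3)]² = 10(m² + 1)
9m² − 1 = 0, so m = −1/3 or m = 1/3.
With m = −1/3: x + 3y = −3. With m = 1/3: x − 3y = −1.

x + 3y = −3 and x − 3y = −1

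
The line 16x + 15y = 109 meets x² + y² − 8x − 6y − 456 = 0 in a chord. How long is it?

2√481

Substitute y = (109 − 16x)/15:
481x² − 3848x − 100529 = 0  ⟹  x² − 8x − 209 = 0
x = 19 or x = −11, giving (19, −13) and (−11, 19).
|(19, −13) − (−11, 19)| = √((30)² + (−32)²) = 2√481.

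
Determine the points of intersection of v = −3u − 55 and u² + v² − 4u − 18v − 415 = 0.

(−20, 5) and (−18, −1)

Substitute v = −3u − 55:
10u² + 380u + 3600 = 0  ⟹  u² + 38u + 360 = 0
u = −18 or u = −20, giving (−18, −1) and (−20, 5).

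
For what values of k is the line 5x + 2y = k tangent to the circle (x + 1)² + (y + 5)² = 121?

For a tangent, require d(centre, line) = r = 11.
|5·(−1) + 2·(−5) − k| / √29 = 11
|k − (−15)| = 11√29.

k = −15 ± 11√29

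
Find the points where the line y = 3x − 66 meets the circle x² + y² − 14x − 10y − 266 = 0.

(19, −9) and (25, 9)

Express y = 3x − 66 and substitute into the circle:
10x² − 440x + 4750 = 0  ⟹  x² − 44x + 475 = 0
x = 25 or x = 19, giving (25, 9) and (19, −9).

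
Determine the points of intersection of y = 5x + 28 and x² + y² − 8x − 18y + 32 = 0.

(−4, 8) and (−3, 13)

Express y = 5x + 28 and substitute into the circle:
26x² + 182x + 312 = 0  ⟹  x² + 7x + 12 = 0
x = −3 or x = −4, giving (−3, 13) and (−4, 8).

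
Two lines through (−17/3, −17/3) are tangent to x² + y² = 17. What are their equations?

Write the tangent as mx − y + (−17/3 − m·(−17/3)) = 0 and set its distance from the centre to √17:
[m·(17/3) − (17/3)]² = 17(m² + 1)
4m² − 17m + 4 = 0, so m = 1/4 or m = 4.
Through (−17/3, −17/3) these give x − 4y = 17 and 4x − y = −17.

x − 4y = 17 and 4x − y = −17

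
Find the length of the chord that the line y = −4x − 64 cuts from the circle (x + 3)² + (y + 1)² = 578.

From the line, y = −4x − 64. Substituting:
17x² + 510x + 3400 = 0  ⟹  x² + 30x + 200 = 0
x = −10 or x = −20, giving (−10, −24) and (−20, 16).
Chord length = distance between (−10, −24) and (−20, 16) = √1700 = 10√17.

10√17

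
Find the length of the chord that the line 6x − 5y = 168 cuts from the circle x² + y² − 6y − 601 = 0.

2√61

Centre (0, 3), r² = 610. Perpendicular distance d from centre to line = |−183| / √61 = 183/√61.
Half the chord is √(r² − d²) = √(61), so the full chord is 2√61.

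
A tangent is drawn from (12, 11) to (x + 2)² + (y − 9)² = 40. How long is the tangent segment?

The centre is (−2, 9) and r = 2√10. The square of the distance from P to the centre is 196 + 4 = 200.
By the tangent–radius right angle, tangent length = √(|PO|² − r²) = √160 = 4√10.

4√10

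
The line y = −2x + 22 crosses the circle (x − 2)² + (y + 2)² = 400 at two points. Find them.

(2, 18) and (18, −14)

From the line, y = −2x + 22. Substituting:
5x² − 100x + 180 = 0  ⟹  x² − 20x + 36 = 0
x = 18 or x = 2, giving (18, −14) and (2, 18).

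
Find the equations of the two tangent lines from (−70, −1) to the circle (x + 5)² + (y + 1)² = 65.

A line y − (−1) = m(x − (−70)) is tangent when its distance from (−5, −1) is √65:
(65m − (0))² = 65(m² + 1)
64m² − 1 = 0, so m = −1/8 or m = 1/8.
With m = −1/8: x + 8y = −78. With m = 1/8: x − 8y = −62.

x + 8y = −78 and x − 8y = −62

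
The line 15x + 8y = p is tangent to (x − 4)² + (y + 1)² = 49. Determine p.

For a tangent, require d(centre, line) = r = 7.
|15·4 + 8·(−1) − p| / √289 = 7
|p − (52)| = 7·17, so p = 171 or p = −67.

p = −67 or p = 171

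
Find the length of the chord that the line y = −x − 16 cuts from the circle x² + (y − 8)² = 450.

18√2

From the line, y = −x − 16. Substituting:
2x² + 48x + 126 = 0  ⟹  x² + 24x + 63 = 0
x = −3 or x = −21, giving (−3, −13) and (−21, 5).
|(−3, −13) − (−21, 5)| = √((18)² + (−18)²) = 18√2.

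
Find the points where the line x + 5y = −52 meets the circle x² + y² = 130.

Substitute y = (−52 − x)/5:
26x² + 104x − 546 = 0  ⟹  x² + 4x − 21 = 0
x = 3 or x = −7, giving (3, −11) and (−7, −9).

(−7, −9) and (3, −11)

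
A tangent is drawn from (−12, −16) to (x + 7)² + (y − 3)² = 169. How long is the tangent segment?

√217

With centre O = (−7, 3), |OP|² = 386 and r² = 169.
By the tangent–radius right angle, tangent length = √(|PO|² − r²) = √217.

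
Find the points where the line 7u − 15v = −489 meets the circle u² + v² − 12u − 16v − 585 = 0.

Express v = (489 + 7u)/15 and substitute into the circle:
274u² + 2466u − 9864 = 0  ⟹  u² + 9u − 36 = 0
u = 3 or u = −12, giving (3, 34) and (−12, 27).

(−12, 27) and (3, 34)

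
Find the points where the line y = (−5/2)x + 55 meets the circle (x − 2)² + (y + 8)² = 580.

Substitute y = (110 − 5x)/2:
29x² − 1276x + 13572 = 0  ⟹  x² − 44x + 468 = 0
x = 26 or x = 18, giving (26, −10) and (18, 10).

(18, 10) and (26, −10)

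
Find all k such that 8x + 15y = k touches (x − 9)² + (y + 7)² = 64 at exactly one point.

Tangency holds when the distance from the centre (9, −7) to the line equals the radius 8:
|8·9 + 15·(−7) − k| / √289 = 8
|k − (−33)| = 8·17, so k = 103 or k = −169.

k = −169 or k = 103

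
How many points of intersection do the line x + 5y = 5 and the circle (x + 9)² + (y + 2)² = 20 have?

d² = (1·(−9) + 5·(−2) − (5))²/26 = 288/13; r² = 20.
Since d² > r², the line lies outside the circle.

0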